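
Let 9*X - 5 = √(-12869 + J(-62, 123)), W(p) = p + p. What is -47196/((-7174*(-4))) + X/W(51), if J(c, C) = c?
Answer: -158759/96849 + I*√12931/918 ≈ -1.6392 + 0.12387*I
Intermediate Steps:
W(p) = 2*p
X = 5/9 + I*√12931/9 (X = 5/9 + √(-12869 - 62)/9 = 5/9 + √(-12931)/9 = 5/9 + (I*√12931)/9 = 5/9 + I*√12931/9 ≈ 0.55556 + 12.635*I)
-47196/((-7174*(-4))) + X/W(51) = -47196/((-7174*(-4))) + (5/9 + I*√12931/9)/((2*51)) = -47196/28696 + (5/9 + I*√12931/9)/102 = -47196*1/28696 + (5/9 + I*√12931/9)*(1/102) = -11799/7174 + (5/918 + I*√12931/918) = -158759/96849 + I*√12931/918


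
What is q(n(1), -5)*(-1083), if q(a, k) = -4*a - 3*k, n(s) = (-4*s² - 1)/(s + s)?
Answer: -27075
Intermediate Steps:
n(s) = (-1 - 4*s²)/(2*s) (n(s) = (-1 - 4*s²)/((2*s)) = (-1 - 4*s²)*(1/(2*s)) = (-1 - 4*s²)/(2*s))
q(n(1), -5)*(-1083) = (-4*(-2*1 - ½/1) - 3*(-5))*(-1083) = (-4*(-2 - ½*1) + 15)*(-1083) = (-4*(-2 - ½) + 15)*(-1083) = (-4*(-5/2) + 15)*(-1083) = (10 + 15)*(-1083) = 25*(-1083) = -27075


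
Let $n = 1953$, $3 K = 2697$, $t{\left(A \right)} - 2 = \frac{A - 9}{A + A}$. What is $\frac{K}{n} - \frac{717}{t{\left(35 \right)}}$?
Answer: $- \frac{1578578}{5229} \approx -301.89$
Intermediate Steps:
$t{\left(A \right)} = 2 + \frac{-9 + A}{2 A}$ ($t{\left(A \right)} = 2 + \frac{A - 9}{A + A} = 2 + \frac{-9 + A}{2 A}$)
$K = 899$ ($K = \frac{1}{3} \cdot 2697 = 899$)
$\frac{K}{n} - \frac{717}{t{\left(35 \right)}} = \frac{899}{1953} - \frac{717}{\frac{1}{2} \cdot \frac{1}{35} \left(-9 + 5 \cdot 35\right)} = 899 \cdot \frac{1}{1953} - \frac{717}{\frac{1}{2} \cdot \frac{1}{35} \left(-9 + 175\right)} = \frac{29}{63} - \frac{717}{\frac{1}{2} \cdot \frac{1}{35} \cdot 166} = \frac{29}{63} - \frac{717}{\frac{83}{35}} = \frac{29}{63} - \frac{25095}{83} = - \frac{1578578}{5229}$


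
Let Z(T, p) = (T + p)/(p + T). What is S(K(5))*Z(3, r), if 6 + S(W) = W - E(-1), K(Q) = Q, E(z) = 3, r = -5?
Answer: -4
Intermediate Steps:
S(W) = -9 + W (S(W) = -6 + (W - 1*3) = -6 + (W - 3) = -6 + (-3 + W) = -9 + W)
Z(T, p) = 1 (Z(T, p) = (T + p)/(T + p) = 1)
S(K(5))*Z(3, r) = (-9 + 5)*1 = -4*1 = -4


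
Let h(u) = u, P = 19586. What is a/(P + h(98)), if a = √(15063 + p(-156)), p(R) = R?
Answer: √14907/19684 ≈ 0.0062027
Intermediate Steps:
a = √14907 (a = √(15063 - 156) = √14907 ≈ 122.09)
a/(P + h(98)) = √14907/(19586 + 98) = √14907/19684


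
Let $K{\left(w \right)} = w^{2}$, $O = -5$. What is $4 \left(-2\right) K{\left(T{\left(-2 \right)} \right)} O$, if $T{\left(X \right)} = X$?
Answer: $160$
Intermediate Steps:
$4 \left(-2\right) K{\left(T{\left(-2 \right)} \right)} O = 4 \left(-2\right) \left(-2\right)^{2} \left(-5\right) = \left(-8\right) 4 \left(-5\right) = \left(-32\right) \left(-5\right) = 160$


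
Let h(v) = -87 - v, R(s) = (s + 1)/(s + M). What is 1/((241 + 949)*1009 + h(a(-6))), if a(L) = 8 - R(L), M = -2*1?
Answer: 8/9604925 ≈ 8.3291e-7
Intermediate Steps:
M = -2
R(s) = (1 + s)/(-2 + s) (R(s) = (s + 1)/(s - 2) = (1 + s)/(-2 + s))
a(L) = 8 - (1 + L)/(-2 + L)
1/((241 + 949)*1009 + h(a(-6))) = 1/((241 + 949)*1009 + (-87 - (-17 + 7*(-6))/(-2 - 6))) = 1/(1190*1009 + (-87 - (-17 - 42)/(-8))) = 1/(1200710 + (-87 - (-1)*(-59)/8)) = 1/(1200710 + (-87 - 1*59/8)) = 1/(1200710 + (-87 - 59/8)) = 1/(1200710 - 755/8) = 1/(9604925/8) = 8/9604925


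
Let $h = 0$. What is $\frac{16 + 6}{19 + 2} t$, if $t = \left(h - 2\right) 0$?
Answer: $0$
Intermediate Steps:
$t = 0$ ($t = \left(0 - 2\right) 0 = \left(-2\right) 0 = 0$)
$\frac{16 + 6}{19 + 2} t = \frac{16 + 6}{19 + 2} \cdot 0 = \frac{22}{21} \cdot 0 = 0$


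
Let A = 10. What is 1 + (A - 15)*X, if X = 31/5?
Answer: -30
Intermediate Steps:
X = 31/5 (X = 31*(⅕) = 31/5 ≈ 6.2000)
1 + (A - 15)*X = 1 + (10 - 15)*(31/5) = 1 - 5*31/5 = 1 - 31 = -30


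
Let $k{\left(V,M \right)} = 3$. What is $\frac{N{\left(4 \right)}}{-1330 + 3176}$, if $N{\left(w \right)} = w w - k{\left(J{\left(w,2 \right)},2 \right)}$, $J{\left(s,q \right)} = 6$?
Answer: $\frac{1}{142} \approx 0.0070423$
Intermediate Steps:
$N{\left(w \right)} = -3 + w^{2}$ ($N{\left(w \right)} = w w - 3 = w^{2} - 3 = -3 + w^{2}$)
$\frac{N{\left(4 \right)}}{-1330 + 3176} = \frac{-3 + 4^{2}}{-1330 + 3176} = \frac{-3 + 16}{1846} = \frac{1}{1846} \cdot 13 = \frac{1}{142}$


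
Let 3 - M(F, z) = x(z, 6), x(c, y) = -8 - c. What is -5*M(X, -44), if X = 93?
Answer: 165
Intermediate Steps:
M(F, z) = 11 + z (M(F, z) = 3 - (-8 - z) = 3 + (8 + z) = 11 + z)
-5*M(X, -44) = -5*(11 - 44) = -5*(-33) = 165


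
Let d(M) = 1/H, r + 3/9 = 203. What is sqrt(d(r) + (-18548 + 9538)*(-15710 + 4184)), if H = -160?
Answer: sqrt(166158815990)/40 ≈ 10191.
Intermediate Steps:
r = 608/3 (r = -1/3 + 203 = 608/3 ≈ 202.67)
d(M) = -1/160 (d(M) = 1/(-160) = -1/160)
sqrt(d(r) + (-18548 + 9538)*(-15710 + 4184)) = sqrt(-1/160 + (-18548 + 9538)*(-15710 + 4184)) = sqrt(-1/160 - 9010*(-11526)) = sqrt(-1/160 + 103849260) = sqrt(16615881599/160) = sqrt(166158815990)/40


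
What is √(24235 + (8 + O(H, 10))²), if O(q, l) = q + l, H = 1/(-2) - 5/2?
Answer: 2*√6115 ≈ 156.40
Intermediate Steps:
H = -3 (H = 1*(-½) - 5*½ = -½ - 5/2 = -3)
O(q, l) = l + q
√(24235 + (8 + O(H, 10))²) = √(24235 + (8 + (10 - 3))²) = √(24235 + (8 + 7)²) = √(24235 + 15²) = √(24235 + 225) = √24460 = 2*√6115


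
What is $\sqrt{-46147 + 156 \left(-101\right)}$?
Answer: $i \sqrt{61903} \approx 248.8 i$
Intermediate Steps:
$\sqrt{-46147 + 156 \left(-101\right)} = \sqrt{-46147 - 15756} = \sqrt{-61903} = i \sqrt{61903}$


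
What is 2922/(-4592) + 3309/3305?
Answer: 2768859/7588280 ≈ 0.36489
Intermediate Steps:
2922/(-4592) + 3309/3305 = 2922*(-1/4592) + 3309*(1/3305) = -1461/2296 + 3309/3305 = 2768859/7588280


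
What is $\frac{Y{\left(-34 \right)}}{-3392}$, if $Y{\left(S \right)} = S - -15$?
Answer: $\frac{19}{3392} \approx 0.0056014$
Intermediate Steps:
$Y{\left(S \right)} = 15 + S$ ($Y{\left(S \right)} = S + 15 = 15 + S$)
$\frac{Y{\left(-34 \right)}}{-3392} = \frac{15 - 34}{-3392} = \left(-19\right) \left(- \frac{1}{3392}\right) = \frac{19}{3392}$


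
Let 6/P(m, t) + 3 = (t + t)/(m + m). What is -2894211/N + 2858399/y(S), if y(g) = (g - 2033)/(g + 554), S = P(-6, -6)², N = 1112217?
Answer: -596624305230431/750375736 ≈ -7.9510e+5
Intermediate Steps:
P(m, t) = 6/(-3 + t/m) (P(m, t) = 6/(-3 + (t + t)/(m + m)) = 6/(-3 + (2*t)/((2*m))) = 6/(-3 + (2*t)*(1/(2*m))) = 6/(-3 + t/m))
S = 9 (S = (6*(-6)/(-6 - 3*(-6)))² = (6*(-6)/(-6 + 18))² = (6*(-6)/12)² = (6*(-6)*(1/12))² = (-3)² = 9)
y(g) = (-2033 + g)/(554 + g)
-2894211/N + 2858399/y(S) = -2894211/1112217 + 2858399/(((-2033 + 9)/(554 + 9))) = -2894211*1/1112217 + 2858399/((-2024/563)) = -964737/370739 + 2858399/(((1/563)*(-2024))) = -964737/370739 + 2858399/(-2024/563) = -964737/370739 + 2858399*(-563/2024) = -964737/370739 - 1609278637/2024 = -596624305230431/750375736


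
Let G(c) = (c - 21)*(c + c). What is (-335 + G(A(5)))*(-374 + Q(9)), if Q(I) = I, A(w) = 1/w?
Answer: 626559/5 ≈ 1.2531e+5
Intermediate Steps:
G(c) = 2*c*(-21 + c) (G(c) = (-21 + c)*(2*c) = 2*c*(-21 + c))
(-335 + G(A(5)))*(-374 + Q(9)) = (-335 + 2*(-21 + 1/5)/5)*(-374 + 9) = (-335 + 2*(⅕)*(-21 + ⅕))*(-365) = (-335 + 2*(⅕)*(-104/5))*(-365) = (-335 - 208/25)*(-365) = -8583/25*(-365) = 626559/5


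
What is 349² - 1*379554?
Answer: -257753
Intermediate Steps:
349² - 1*379554 = 121801 - 379554 = -257753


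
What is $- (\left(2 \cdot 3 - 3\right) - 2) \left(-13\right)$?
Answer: $13$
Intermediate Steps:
$- (\left(2 \cdot 3 - 3\right) - 2) \left(-13\right) = - (\left(6 - 3\right) - 2) \left(-13\right) = - (3 - 2) \left(-13\right) = \left(-1\right) 1 \left(-13\right) = \left(-1\right) \left(-13\right) = 13$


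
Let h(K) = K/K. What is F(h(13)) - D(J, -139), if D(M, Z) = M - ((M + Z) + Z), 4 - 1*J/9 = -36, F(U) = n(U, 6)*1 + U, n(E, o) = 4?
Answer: -273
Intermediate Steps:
h(K) = 1
F(U) = 4 + U (F(U) = 4*1 + U = 4 + U)
J = 360 (J = 36 - 9*(-36) = 36 + 324 = 360)
D(M, Z) = -2*Z (D(M, Z) = M - (M + 2*Z) = M + (-M - 2*Z) = -2*Z)
F(h(13)) - D(J, -139) = (4 + 1) - (-2)*(-139) = 5 - 1*278 = 5 - 278 = -273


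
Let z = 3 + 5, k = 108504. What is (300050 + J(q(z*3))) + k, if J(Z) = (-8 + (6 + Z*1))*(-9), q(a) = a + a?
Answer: 408140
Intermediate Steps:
z = 8
q(a) = 2*a
J(Z) = 18 - 9*Z (J(Z) = (-8 + (6 + Z))*(-9) = (-2 + Z)*(-9) = 18 - 9*Z)
(300050 + J(q(z*3))) + k = (300050 + (18 - 18*8*3)) + 108504 = (300050 + (18 - 18*24)) + 108504 = (300050 + (18 - 9*48)) + 108504 = (300050 + (18 - 432)) + 108504 = (300050 - 414) + 108504 = 299636 + 108504 = 408140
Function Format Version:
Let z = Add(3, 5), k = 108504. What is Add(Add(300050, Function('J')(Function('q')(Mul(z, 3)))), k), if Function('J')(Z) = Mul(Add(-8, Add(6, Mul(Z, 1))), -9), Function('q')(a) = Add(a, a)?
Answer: 408140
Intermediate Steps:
z = 8
Function('q')(a) = Mul(2, a)
Function('J')(Z) = Add(18, Mul(-9, Z)) (Function('J')(Z) = Mul(Add(-8, Add(6, Z)), -9) = Mul(Add(-2, Z), -9) = Add(18, Mul(-9, Z)))
Add(Add(300050, Function('J')(Function('q')(Mul(z, 3)))), k) = Add(Add(300050, Add(18, Mul(-9, Mul(2, Mul(8, 3))))), 108504) = Add(Add(300050, Add(18, Mul(-9, Mul(2, 24)))), 108504) = Add(Add(300050, Add(18, Mul(-9, 48))), 108504) = Add(Add(300050, Add(18, -432)), 108504) = Add(Add(300050, -414), 108504) = Add(299636, 108504) = 408140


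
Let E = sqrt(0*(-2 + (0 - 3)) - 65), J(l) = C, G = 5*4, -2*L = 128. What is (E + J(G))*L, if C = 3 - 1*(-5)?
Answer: -512 - 64*I*sqrt(65) ≈ -512.0 - 515.98*I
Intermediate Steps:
L = -64 (L = -1/2*128 = -64)
C = 8 (C = 3 + 5 = 8)
G = 20
J(l) = 8
E = I*sqrt(65) (E = sqrt(0*(-2 - 3) - 65) = sqrt(0*(-5) - 65) = sqrt(0 - 65) = sqrt(-65) = I*sqrt(65) ≈ 8.0623*I)
(E + J(G))*L = (I*sqrt(65) + 8)*(-64) = (8 + I*sqrt(65))*(-64) = -512 - 64*I*sqrt(65)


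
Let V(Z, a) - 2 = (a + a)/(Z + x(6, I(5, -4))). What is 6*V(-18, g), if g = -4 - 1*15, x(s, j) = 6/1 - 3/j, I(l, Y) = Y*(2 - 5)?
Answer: 1500/49 ≈ 30.612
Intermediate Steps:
I(l, Y) = -3*Y (I(l, Y) = Y*(-3) = -3*Y)
x(s, j) = 6 - 3/j (x(s, j) = 6*1 - 3/j = 6 - 3/j)
g = -19 (g = -4 - 15 = -19)
V(Z, a) = 2 + 2*a/(23/4 + Z) (V(Z, a) = 2 + (a + a)/(Z + (6 - 3/((-3*(-4))))) = 2 + (2*a)/(Z + (6 - 3/12)) = 2 + (2*a)/(Z + (6 - 3*1/12)) = 2 + (2*a)/(Z + (6 - ¼)) = 2 + (2*a)/(Z + 23/4) = 2 + (2*a)/(23/4 + Z) = 2 + 2*a/(23/4 + Z))
6*V(-18, g) = 6*(2*(23 + 4*(-18) + 4*(-19))/(23 + 4*(-18))) = 6*(2*(23 - 72 - 76)/(23 - 72)) = 6*(2*(-125)/(-49)) = 6*(2*(-1/49)*(-125)) = 6*(250/49) = 1500/49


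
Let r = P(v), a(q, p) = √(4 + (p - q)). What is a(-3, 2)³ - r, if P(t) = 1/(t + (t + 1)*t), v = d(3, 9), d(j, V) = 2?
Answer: 215/8 ≈ 26.875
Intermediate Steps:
v = 2
a(q, p) = √(4 + p - q)
P(t) = 1/(t + t*(1 + t)) (P(t) = 1/(t + (1 + t)*t) = 1/(t + t*(1 + t)))
r = ⅛ (r = 1/(2*(2 + 2)) = (½)/4 = (½)*(¼) = ⅛ ≈ 0.12500)
a(-3, 2)³ - r = (√(4 + 2 - 1*(-3)))³ - 1*⅛ = (√(4 + 2 + 3))³ - ⅛ = (√9)³ - ⅛ = 3³ - ⅛ = 27 - ⅛ = 215/8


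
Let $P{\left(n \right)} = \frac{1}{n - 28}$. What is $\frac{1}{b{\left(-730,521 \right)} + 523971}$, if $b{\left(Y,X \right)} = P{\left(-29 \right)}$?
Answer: $\frac{57}{29866346} \approx 1.9085 \cdot 10^{-6}$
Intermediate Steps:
$P{\left(n \right)} = \frac{1}{-28 + n}$
$b{\left(Y,X \right)} = - \frac{1}{57}$ ($b{\left(Y,X \right)} = \frac{1}{-28 - 29} = \frac{1}{-57} = - \frac{1}{57}$)
$\frac{1}{b{\left(-730,521 \right)} + 523971} = \frac{1}{- \frac{1}{57} + 523971} = \frac{1}{\frac{29866346}{57}} = \frac{57}{29866346}$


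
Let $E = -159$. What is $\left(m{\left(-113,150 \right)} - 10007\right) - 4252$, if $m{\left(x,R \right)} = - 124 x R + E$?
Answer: $2087382$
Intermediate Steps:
$m{\left(x,R \right)} = -159 - 124 R x$ ($m{\left(x,R \right)} = - 124 x R - 159 = - 124 R x - 159 = -159 - 124 R x$)
$\left(m{\left(-113,150 \right)} - 10007\right) - 4252 = \left(\left(-159 - 18600 \left(-113\right)\right) - 10007\right) - 4252 = \left(\left(-159 + 2101800\right) - 10007\right) - 4252 = \left(2101641 - 10007\right) - 4252 = 2091634 - 4252 = 2087382$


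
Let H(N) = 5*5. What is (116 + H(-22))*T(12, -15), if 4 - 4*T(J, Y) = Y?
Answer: 2679/4 ≈ 669.75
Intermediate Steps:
T(J, Y) = 1 - Y/4
H(N) = 25
(116 + H(-22))*T(12, -15) = (116 + 25)*(1 - 1/4*(-15)) = 141*(1 + 15/4) = 141*(19/4) = 2679/4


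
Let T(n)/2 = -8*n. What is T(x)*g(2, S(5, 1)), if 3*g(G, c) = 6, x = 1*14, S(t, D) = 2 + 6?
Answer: -448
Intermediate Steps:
S(t, D) = 8
x = 14
T(n) = -16*n (T(n) = 2*(-8*n) = -16*n)
g(G, c) = 2 (g(G, c) = (⅓)*6 = 2)
T(x)*g(2, S(5, 1)) = -16*14*2 = -224*2 = -448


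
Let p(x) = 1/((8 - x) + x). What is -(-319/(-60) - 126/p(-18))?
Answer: 60161/60 ≈ 1002.7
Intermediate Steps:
p(x) = ⅛ (p(x) = 1/8 = ⅛)
-(-319/(-60) - 126/p(-18)) = -(-319/(-60) - 126/⅛) = -(-319*(-1/60) - 126*8) = -(319/60 - 1008) = -1*(-60161/60) = 60161/60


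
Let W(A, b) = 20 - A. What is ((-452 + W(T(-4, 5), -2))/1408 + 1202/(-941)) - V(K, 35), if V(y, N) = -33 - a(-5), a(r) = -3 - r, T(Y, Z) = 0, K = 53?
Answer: 2767097/82808 ≈ 33.416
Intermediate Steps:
V(y, N) = -35 (V(y, N) = -33 - (-3 - 1*(-5)) = -33 - (-3 + 5) = -33 - 1*2 = -33 - 2 = -35)
((-452 + W(T(-4, 5), -2))/1408 + 1202/(-941)) - V(K, 35) = ((-452 + (20 - 1*0))/1408 + 1202/(-941)) - 1*(-35) = ((-452 + (20 + 0))*(1/1408) + 1202*(-1/941)) + 35 = ((-452 + 20)*(1/1408) - 1202/941) + 35 = (-432*1/1408 - 1202/941) + 35 = (-27/88 - 1202/941) + 35 = -131183/82808 + 35 = 2767097/82808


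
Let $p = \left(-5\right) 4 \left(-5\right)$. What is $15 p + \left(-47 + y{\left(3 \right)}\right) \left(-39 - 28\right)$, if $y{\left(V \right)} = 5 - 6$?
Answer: $4716$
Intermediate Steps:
$y{\left(V \right)} = -1$ ($y{\left(V \right)} = 5 - 6 = -1$)
$p = 100$ ($p = \left(-20\right) \left(-5\right) = 100$)
$15 p + \left(-47 + y{\left(3 \right)}\right) \left(-39 - 28\right) = 15 \cdot 100 + \left(-47 - 1\right) \left(-39 - 28\right) = 1500 - -3216 = 1500 + 3216 = 4716$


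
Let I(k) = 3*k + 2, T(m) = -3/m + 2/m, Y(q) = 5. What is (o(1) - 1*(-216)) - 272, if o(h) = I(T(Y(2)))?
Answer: -273/5 ≈ -54.600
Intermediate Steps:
T(m) = -1/m
I(k) = 2 + 3*k
o(h) = 7/5 (o(h) = 2 + 3*(-1/5) = 2 + 3*(-1*⅕) = 2 + 3*(-⅕) = 2 - ⅗ = 7/5)
(o(1) - 1*(-216)) - 272 = (7/5 - 1*(-216)) - 272 = (7/5 + 216) - 272 = 1087/5 - 272 = -273/5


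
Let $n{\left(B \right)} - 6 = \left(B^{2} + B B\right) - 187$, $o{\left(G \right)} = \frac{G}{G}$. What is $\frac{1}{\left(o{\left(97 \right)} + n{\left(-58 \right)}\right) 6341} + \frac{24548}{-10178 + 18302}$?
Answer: $\frac{254813568947}{84328882908} \approx 3.0217$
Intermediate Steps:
$o{\left(G \right)} = 1$
$n{\left(B \right)} = -181 + 2 B^{2}$ ($n{\left(B \right)} = 6 - \left(187 - B^{2} - B B\right) = 6 + \left(\left(B^{2} + B^{2}\right) - 187\right) = 6 + \left(2 B^{2} - 187\right) = 6 + \left(-187 + 2 B^{2}\right) = -181 + 2 B^{2}$)
$\frac{1}{\left(o{\left(97 \right)} + n{\left(-58 \right)}\right) 6341} + \frac{24548}{-10178 + 18302} = \frac{1}{\left(1 - \left(181 - 2 \left(-58\right)^{2}\right)\right) 6341} + \frac{24548}{-10178 + 18302} = \frac{1}{1 + \left(-181 + 2 \cdot 3364\right)} \frac{1}{6341} + \frac{24548}{8124} = \frac{1}{1 + \left(-181 + 6728\right)} \frac{1}{6341} + 24548 \cdot \frac{1}{8124} = \frac{1}{1 + 6547} \cdot \frac{1}{6341} + \frac{6137}{2031} = \frac{1}{6548} \cdot \frac{1}{6341} + \frac{6137}{2031} = \frac{1}{41520868} + \frac{6137}{2031} = \frac{254813568947}{84328882908}$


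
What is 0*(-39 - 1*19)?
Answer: 0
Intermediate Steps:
0*(-39 - 1*19) = 0*(-39 - 19) = 0*(-58) = 0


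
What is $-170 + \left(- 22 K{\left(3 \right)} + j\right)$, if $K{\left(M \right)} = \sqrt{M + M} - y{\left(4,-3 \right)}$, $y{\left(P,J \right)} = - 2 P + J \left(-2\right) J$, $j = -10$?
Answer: $-752 - 22 \sqrt{6} \approx -805.89$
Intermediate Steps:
$y{\left(P,J \right)} = - 2 P - 2 J^{2}$ ($y{\left(P,J \right)} = - 2 P + - 2 J J = - 2 P - 2 J^{2}$)
$K{\left(M \right)} = 26 + \sqrt{2} \sqrt{M}$ ($K{\left(M \right)} = \sqrt{M + M} - \left(\left(-2\right) 4 - 2 \left(-3\right)^{2}\right) = \sqrt{2 M} - \left(-8 - 18\right) = \sqrt{2} \sqrt{M} - \left(-8 - 18\right) = \sqrt{2} \sqrt{M} - -26 = \sqrt{2} \sqrt{M} + 26 = 26 + \sqrt{2} \sqrt{M}$)
$-170 + \left(- 22 K{\left(3 \right)} + j\right) = -170 - \left(10 + 22 \left(26 + \sqrt{2} \sqrt{3}\right)\right) = -170 - \left(10 + 22 \left(26 + \sqrt{6}\right)\right) = -170 - \left(582 + 22 \sqrt{6}\right) = -752 - 22 \sqrt{6}$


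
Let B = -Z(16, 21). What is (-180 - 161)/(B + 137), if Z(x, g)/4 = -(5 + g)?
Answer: -341/241 ≈ -1.4149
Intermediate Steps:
Z(x, g) = -20 - 4*g (Z(x, g) = 4*(-(5 + g)) = 4*(-5 - g) = -20 - 4*g)
B = 104 (B = -(-20 - 4*21) = -(-20 - 84) = -1*(-104) = 104)
(-180 - 161)/(B + 137) = (-180 - 161)/(104 + 137) = -341/241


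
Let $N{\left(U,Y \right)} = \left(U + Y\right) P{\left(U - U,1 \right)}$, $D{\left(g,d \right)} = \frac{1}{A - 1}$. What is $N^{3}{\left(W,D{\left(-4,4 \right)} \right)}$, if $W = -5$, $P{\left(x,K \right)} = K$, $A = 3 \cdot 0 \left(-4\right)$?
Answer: $-216$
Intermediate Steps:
$A = 0$ ($A = 0 \left(-4\right) = 0$)
$D{\left(g,d \right)} = -1$ ($D{\left(g,d \right)} = \frac{1}{0 - 1} = \frac{1}{-1} = -1$)
$N{\left(U,Y \right)} = U + Y$ ($N{\left(U,Y \right)} = \left(U + Y\right) 1 = U + Y$)
$N^{3}{\left(W,D{\left(-4,4 \right)} \right)} = \left(-5 - 1\right)^{3} = \left(-6\right)^{3} = -216$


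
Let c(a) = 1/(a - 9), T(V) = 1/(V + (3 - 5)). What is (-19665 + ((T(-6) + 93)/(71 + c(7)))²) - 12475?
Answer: -10223053391/318096 ≈ -32138.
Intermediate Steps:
T(V) = 1/(-2 + V) (T(V) = 1/(V - 2) = 1/(-2 + V))
c(a) = 1/(-9 + a)
(-19665 + ((T(-6) + 93)/(71 + c(7)))²) - 12475 = (-19665 + ((1/(-2 - 6) + 93)/(71 + 1/(-9 + 7)))²) - 12475 = (-19665 + ((1/(-8) + 93)/(71 + 1/(-2)))²) - 12475 = (-19665 + ((-⅛ + 93)/(71 - ½))²) - 12475 = (-19665 + (743/(8*(141/2)))²) - 12475 = (-19665 + ((743/8)*(2/141))²) - 12475 = (-19665 + (743/564)²) - 12475 = (-19665 + 552049/318096) - 12475 = -6254805791/318096 - 12475 = -10223053391/318096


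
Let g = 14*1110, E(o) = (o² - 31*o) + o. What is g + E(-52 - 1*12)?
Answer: 21556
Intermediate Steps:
E(o) = o² - 30*o
g = 15540
g + E(-52 - 1*12) = 15540 + (-52 - 1*12)*(-30 + (-52 - 1*12)) = 15540 + (-52 - 12)*(-30 + (-52 - 12)) = 15540 - 64*(-30 - 64) = 15540 - 64*(-94) = 15540 + 6016 = 21556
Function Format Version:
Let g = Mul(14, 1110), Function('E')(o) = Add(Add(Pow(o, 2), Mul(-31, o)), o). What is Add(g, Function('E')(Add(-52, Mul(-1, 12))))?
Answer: 21556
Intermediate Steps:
Function('E')(o) = Add(Pow(o, 2), Mul(-30, o))
g = 15540
Add(g, Function('E')(Add(-52, Mul(-1, 12)))) = Add(15540, Mul(Add(-52, Mul(-1, 12)), Add(-30, Add(-52, Mul(-1, 12))))) = Add(15540, Mul(Add(-52, -12), Add(-30, Add(-52, -12)))) = Add(15540, Mul(-64, Add(-30, -64))) = Add(15540, Mul(-64, -94)) = Add(15540, 6016) = 21556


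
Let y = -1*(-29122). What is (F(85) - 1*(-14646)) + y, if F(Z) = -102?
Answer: 43666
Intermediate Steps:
y = 29122
(F(85) - 1*(-14646)) + y = (-102 - 1*(-14646)) + 29122 = (-102 + 14646) + 29122 = 14544 + 29122 = 43666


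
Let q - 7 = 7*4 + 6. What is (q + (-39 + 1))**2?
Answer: 9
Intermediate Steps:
q = 41 (q = 7 + (7*4 + 6) = 7 + (28 + 6) = 7 + 34 = 41)
(q + (-39 + 1))**2 = (41 + (-39 + 1))**2 = (41 - 38)**2 = 3**2 = 9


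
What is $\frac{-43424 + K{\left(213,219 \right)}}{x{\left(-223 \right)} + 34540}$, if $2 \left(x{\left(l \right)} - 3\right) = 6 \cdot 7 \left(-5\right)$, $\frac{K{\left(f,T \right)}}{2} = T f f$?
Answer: $\frac{9914099}{17219} \approx 575.76$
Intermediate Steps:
$K{\left(f,T \right)} = 2 T f^{2}$ ($K{\left(f,T \right)} = 2 T f f = 2 T f^{2}$)
$x{\left(l \right)} = -102$ ($x{\left(l \right)} = 3 + \frac{6 \cdot 7 \left(-5\right)}{2} = 3 + \frac{42 \left(-5\right)}{2} = 3 + \frac{1}{2} \left(-210\right) = 3 - 105 = -102$)
$\frac{-43424 + K{\left(213,219 \right)}}{x{\left(-223 \right)} + 34540} = \frac{-43424 + 2 \cdot 219 \cdot 213^{2}}{-102 + 34540} = \frac{-43424 + 2 \cdot 219 \cdot 45369}{34438} = \left(-43424 + 19871622\right) \frac{1}{34438} = 19828198 \cdot \frac{1}{34438} = \frac{9914099}{17219}$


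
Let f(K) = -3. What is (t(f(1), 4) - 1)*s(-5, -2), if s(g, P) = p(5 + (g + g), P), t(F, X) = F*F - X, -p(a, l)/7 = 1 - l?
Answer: -84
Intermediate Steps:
p(a, l) = -7 + 7*l (p(a, l) = -7*(1 - l) = -7 + 7*l)
t(F, X) = F² - X
s(g, P) = -7 + 7*P
(t(f(1), 4) - 1)*s(-5, -2) = (((-3)² - 1*4) - 1)*(-7 + 7*(-2)) = ((9 - 4) - 1)*(-7 - 14) = (5 - 1)*(-21) = 4*(-21) = -84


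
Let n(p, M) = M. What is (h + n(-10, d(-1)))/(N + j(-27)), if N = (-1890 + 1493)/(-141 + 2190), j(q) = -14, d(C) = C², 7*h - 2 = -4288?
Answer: 8767671/203581 ≈ 43.067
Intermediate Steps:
h = -4286/7 (h = 2/7 + (⅐)*(-4288) = 2/7 - 4288/7 = -4286/7 ≈ -612.29)
N = -397/2049 ≈ -0.19375
(h + n(-10, d(-1)))/(N + j(-27)) = (-4286/7 + (-1)²)/(-397/2049 - 14) = (-4286/7 + 1)/(-29083/2049) = -4279/7*(-2049/29083) = 8767671/203581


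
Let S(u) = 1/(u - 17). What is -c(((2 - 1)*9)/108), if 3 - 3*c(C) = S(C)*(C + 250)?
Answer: -3610/609 ≈ -5.9277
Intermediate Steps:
S(u) = 1/(-17 + u)
c(C) = 1 - (250 + C)/(3*(-17 + C)) (c(C) = 1 - (C + 250)/(3*(-17 + C)) = 1 - (250 + C)/(3*(-17 + C)))
-c(((2 - 1)*9)/108) = -(-301 + 2*(((2 - 1)*9)/108))/(3*(-17 + ((2 - 1)*9)/108)) = -(-301 + 2*((1*9)*(1/108)))/(3*(-17 + (1*9)*(1/108))) = -(-301 + 2*(9*(1/108)))/(3*(-17 + 9*(1/108))) = -(-301 + 2*(1/12))/(3*(-17 + 1/12)) = -(-301 + ⅙)/(3*(-203/12)) = -(-12)*(-1805)/(3*203*6) = -1*3610/609 = -3610/609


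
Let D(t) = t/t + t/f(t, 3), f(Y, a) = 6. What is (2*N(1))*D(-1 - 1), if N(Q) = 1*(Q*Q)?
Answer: 4/3 ≈ 1.3333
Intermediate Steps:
N(Q) = Q² (N(Q) = 1*Q² = Q²)
D(t) = 1 + t/6 (D(t) = t/t + t/6 = 1 + t*(⅙) = 1 + t/6)
(2*N(1))*D(-1 - 1) = (2*1²)*(1 + (-1 - 1)/6) = (2*1)*(1 + (⅙)*(-2)) = 2*(1 - ⅓) = 2*(⅔) = 4/3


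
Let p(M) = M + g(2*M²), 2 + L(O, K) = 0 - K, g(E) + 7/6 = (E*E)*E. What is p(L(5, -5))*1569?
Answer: 18306569/2 ≈ 9.1533e+6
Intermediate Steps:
g(E) = -7/6 + E³ (g(E) = -7/6 + (E*E)*E = -7/6 + E²*E = -7/6 + E³)
L(O, K) = -2 - K (L(O, K) = -2 + (0 - K) = -2 - K)
p(M) = -7/6 + M + 8*M⁶ (p(M) = M + (-7/6 + (2*M²)³) = M + (-7/6 + 8*M⁶) = -7/6 + M + 8*M⁶)
p(L(5, -5))*1569 = (-7/6 + (-2 - 1*(-5)) + 8*(-2 - 1*(-5))⁶)*1569 = (-7/6 + (-2 + 5) + 8*(-2 + 5)⁶)*1569 = (-7/6 + 3 + 8*3⁶)*1569 = (-7/6 + 3 + 8*729)*1569 = (-7/6 + 3 + 5832)*1569 = (35003/6)*1569 = 18306569/2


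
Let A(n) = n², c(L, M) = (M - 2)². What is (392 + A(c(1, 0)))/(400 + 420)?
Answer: 102/205 ≈ 0.49756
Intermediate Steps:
c(L, M) = (-2 + M)²
(392 + A(c(1, 0)))/(400 + 420) = (392 + ((-2 + 0)²)²)/(400 + 420) = (392 + ((-2)²)²)/820 = (392 + 4²)*(1/820) = (392 + 16)*(1/820) = 408*(1/820) = 102/205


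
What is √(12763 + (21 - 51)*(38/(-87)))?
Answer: √10744703/29 ≈ 113.03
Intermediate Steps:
√(12763 + (21 - 51)*(38/(-87))) = √(12763 - 1140*(-1)/87) = √(12763 - 30*(-38/87)) = √(12763 + 380/29) = √(370507/29) = √10744703/29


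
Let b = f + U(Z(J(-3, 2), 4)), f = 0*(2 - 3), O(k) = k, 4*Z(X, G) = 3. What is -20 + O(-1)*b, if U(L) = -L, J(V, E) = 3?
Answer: -77/4 ≈ -19.250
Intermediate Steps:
Z(X, G) = 3/4 (Z(X, G) = (1/4)*3 = 3/4)
f = 0 (f = 0*(-1) = 0)
b = -3/4 (b = 0 - 1*3/4 = 0 - 3/4 = -3/4 ≈ -0.75000)
-20 + O(-1)*b = -20 - 1*(-3/4) = -20 + 3/4 = -77/4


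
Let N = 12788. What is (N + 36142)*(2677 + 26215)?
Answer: 1413685560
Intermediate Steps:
(N + 36142)*(2677 + 26215) = (12788 + 36142)*(2677 + 26215) = 48930*28892 = 1413685560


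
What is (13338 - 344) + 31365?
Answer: 44359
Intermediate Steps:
(13338 - 344) + 31365 = 12994 + 31365 = 44359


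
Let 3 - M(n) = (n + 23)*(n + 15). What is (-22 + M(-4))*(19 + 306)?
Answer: -74100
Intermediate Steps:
M(n) = 3 - (15 + n)*(23 + n) (M(n) = 3 - (n + 23)*(n + 15) = 3 - (23 + n)*(15 + n) = 3 - (15 + n)*(23 + n))
(-22 + M(-4))*(19 + 306) = (-22 + (-342 - 1*(-4)² - 38*(-4)))*(19 + 306) = (-22 + (-342 - 1*16 + 152))*325 = (-22 + (-342 - 16 + 152))*325 = (-22 - 206)*325 = -228*325 = -74100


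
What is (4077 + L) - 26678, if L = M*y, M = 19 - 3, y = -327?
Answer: -27833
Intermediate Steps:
M = 16
L = -5232 (L = 16*(-327) = -5232)
(4077 + L) - 26678 = (4077 - 5232) - 26678 = -1155 - 26678 = -27833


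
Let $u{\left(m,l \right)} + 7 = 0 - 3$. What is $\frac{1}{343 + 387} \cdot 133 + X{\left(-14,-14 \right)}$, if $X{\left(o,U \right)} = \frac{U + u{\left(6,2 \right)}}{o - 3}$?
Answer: $\frac{19781}{12410} \approx 1.594$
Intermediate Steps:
$u{\left(m,l \right)} = -10$ ($u{\left(m,l \right)} = -7 + \left(0 - 3\right) = -7 - 3 = -10$)
$X{\left(o,U \right)} = \frac{-10 + U}{-3 + o}$ ($X{\left(o,U \right)} = \frac{U - 10}{o - 3} = \frac{-10 + U}{-3 + o}$)
$\frac{1}{343 + 387} \cdot 133 + X{\left(-14,-14 \right)} = \frac{1}{343 + 387} \cdot 133 + \frac{-10 - 14}{-3 - 14} = \frac{1}{730} \cdot 133 + \frac{1}{-17} \left(-24\right) = \frac{1}{730} \cdot 133 - - \frac{24}{17} = \frac{133}{730} + \frac{24}{17} = \frac{19781}{12410}$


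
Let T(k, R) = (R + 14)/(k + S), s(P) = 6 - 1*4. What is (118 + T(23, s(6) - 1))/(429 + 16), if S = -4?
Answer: 2257/8455 ≈ 0.26694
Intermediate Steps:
s(P) = 2 (s(P) = 6 - 4 = 2)
T(k, R) = (14 + R)/(-4 + k) (T(k, R) = (R + 14)/(k - 4) = (14 + R)/(-4 + k))
(118 + T(23, s(6) - 1))/(429 + 16) = (118 + (14 + (2 - 1))/(-4 + 23))/(429 + 16) = (118 + (14 + 1)/19)/445 = (118 + (1/19)*15)*(1/445) = (118 + 15/19)*(1/445) = (2257/19)*(1/445) = 2257/8455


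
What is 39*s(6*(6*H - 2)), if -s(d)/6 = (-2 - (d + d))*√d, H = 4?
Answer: 124488*√33 ≈ 7.1513e+5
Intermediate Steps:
s(d) = -6*√d*(-2 - 2*d) (s(d) = -6*(-2 - (d + d))*√d = -6*(-2 - 2*d)*√d = -6*√d*(-2 - 2*d))
39*s(6*(6*H - 2)) = 39*(12*√(6*(6*4 - 2))*(1 + 6*(6*4 - 2))) = 39*(12*√(6*(24 - 2))*(1 + 6*(24 - 2))) = 39*(12*√(6*22)*(1 + 6*22)) = 39*(12*√132*(1 + 132)) = 39*(12*(2*√33)*133) = 39*(3192*√33) = 124488*√33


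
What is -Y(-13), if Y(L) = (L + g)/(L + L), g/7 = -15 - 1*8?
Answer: -87/13 ≈ -6.6923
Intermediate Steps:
g = -161 (g = 7*(-15 - 1*8) = 7*(-15 - 8) = 7*(-23) = -161)
Y(L) = (-161 + L)/(2*L) (Y(L) = (L - 161)/(L + L) = (-161 + L)/((2*L)) = (-161 + L)*(1/(2*L)) = (-161 + L)/(2*L))
-Y(-13) = -(-161 - 13)/(2*(-13)) = -(-1)*(-174)/(2*13) = -1*87/13 = -87/13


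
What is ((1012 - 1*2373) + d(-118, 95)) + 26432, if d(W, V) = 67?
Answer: 25138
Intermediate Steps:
((1012 - 1*2373) + d(-118, 95)) + 26432 = ((1012 - 1*2373) + 67) + 26432 = ((1012 - 2373) + 67) + 26432 = (-1361 + 67) + 26432 = -1294 + 26432 = 25138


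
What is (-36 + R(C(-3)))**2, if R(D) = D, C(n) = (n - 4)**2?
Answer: 169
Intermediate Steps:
C(n) = (-4 + n)**2
(-36 + R(C(-3)))**2 = (-36 + (-4 - 3)**2)**2 = (-36 + (-7)**2)**2 = (-36 + 49)**2 = 13**2 = 169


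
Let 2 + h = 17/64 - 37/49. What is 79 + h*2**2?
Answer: 54129/784 ≈ 69.042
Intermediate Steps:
h = -7807/3136 (h = -2 + (17/64 - 37/49) = -2 - 1535/3136 = -7807/3136 ≈ -2.4895)
79 + h*2**2 = 79 - 7807/3136*2**2 = 79 - 7807/3136*4 = 79 - 7807/784 = 54129/784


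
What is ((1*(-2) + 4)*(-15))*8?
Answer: -240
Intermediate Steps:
((1*(-2) + 4)*(-15))*8 = ((-2 + 4)*(-15))*8 = (2*(-15))*8 = -30*8 = -240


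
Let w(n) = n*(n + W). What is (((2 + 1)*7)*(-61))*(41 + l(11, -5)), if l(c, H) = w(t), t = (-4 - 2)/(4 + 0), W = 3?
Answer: -198555/4 ≈ -49639.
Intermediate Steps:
t = -3/2 (t = -6/4 = -6*¼ = -3/2 ≈ -1.5000)
w(n) = n*(3 + n) (w(n) = n*(n + 3) = n*(3 + n))
l(c, H) = -9/4 (l(c, H) = -3*(3 - 3/2)/2 = -3/2*3/2 = -9/4)
(((2 + 1)*7)*(-61))*(41 + l(11, -5)) = (((2 + 1)*7)*(-61))*(41 - 9/4) = ((3*7)*(-61))*(155/4) = (21*(-61))*(155/4) = -1281*155/4 = -198555/4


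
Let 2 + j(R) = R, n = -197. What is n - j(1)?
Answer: -196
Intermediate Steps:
j(R) = -2 + R
n - j(1) = -197 - (-2 + 1) = -197 - 1*(-1) = -197 + 1 = -196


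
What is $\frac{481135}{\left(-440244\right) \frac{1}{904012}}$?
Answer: $- \frac{108737953405}{110061} \approx -9.8798 \cdot 10^{5}$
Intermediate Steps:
$\frac{481135}{\left(-440244\right) \frac{1}{904012}} = \frac{481135}{- \frac{110061}{226003}} = 481135 \left(- \frac{226003}{110061}\right) = - \frac{108737953405}{110061}$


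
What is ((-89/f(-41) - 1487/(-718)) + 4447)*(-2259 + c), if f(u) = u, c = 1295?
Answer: -63159185710/14719 ≈ -4.2910e+6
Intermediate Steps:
((-89/f(-41) - 1487/(-718)) + 4447)*(-2259 + c) = ((-89/(-41) - 1487/(-718)) + 4447)*(-2259 + 1295) = ((-89*(-1/41) - 1487*(-1/718)) + 4447)*(-964) = ((89/41 + 1487/718) + 4447)*(-964) = (124869/29438 + 4447)*(-964) = (131035655/29438)*(-964) = -63159185710/14719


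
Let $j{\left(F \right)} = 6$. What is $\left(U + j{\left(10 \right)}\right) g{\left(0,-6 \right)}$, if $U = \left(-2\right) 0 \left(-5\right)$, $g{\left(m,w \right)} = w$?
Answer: $-36$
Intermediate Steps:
$U = 0$ ($U = 0 \left(-5\right) = 0$)
$\left(U + j{\left(10 \right)}\right) g{\left(0,-6 \right)} = \left(0 + 6\right) \left(-6\right) = 6 \left(-6\right) = -36$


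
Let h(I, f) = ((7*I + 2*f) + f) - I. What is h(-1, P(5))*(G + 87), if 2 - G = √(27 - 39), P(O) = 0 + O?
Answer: 801 - 18*I*√3 ≈ 801.0 - 31.177*I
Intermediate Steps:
P(O) = O
h(I, f) = 3*f + 6*I (h(I, f) = ((2*f + 7*I) + f) - I = (3*f + 7*I) - I = 3*f + 6*I)
G = 2 - 2*I*√3 (G = 2 - √(27 - 39) = 2 - √(-12) = 2 - 2*I*√3 ≈ 2.0 - 3.4641*I)
h(-1, P(5))*(G + 87) = (3*5 + 6*(-1))*((2 - 2*I*√3) + 87) = (15 - 6)*(89 - 2*I*√3) = 9*(89 - 2*I*√3) = 801 - 18*I*√3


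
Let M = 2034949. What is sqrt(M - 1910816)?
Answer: sqrt(124133) ≈ 352.33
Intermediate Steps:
sqrt(M - 1910816) = sqrt(2034949 - 1910816) = sqrt(124133)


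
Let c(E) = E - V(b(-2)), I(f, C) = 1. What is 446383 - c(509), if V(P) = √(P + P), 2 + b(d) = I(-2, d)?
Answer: 445874 + I*√2 ≈ 4.4587e+5 + 1.4142*I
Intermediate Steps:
b(d) = -1 (b(d) = -2 + 1 = -1)
V(P) = √2*√P (V(P) = √(2*P) = √2*√P)
c(E) = E - I*√2 (c(E) = E - √2*√(-1) = E - √2*I = E - I*√2)
446383 - c(509) = 446383 - (509 - I*√2) = 446383 + (-509 + I*√2) = 445874 + I*√2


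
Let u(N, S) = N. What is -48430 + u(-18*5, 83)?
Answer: -48520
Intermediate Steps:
-48430 + u(-18*5, 83) = -48430 - 18*5 = -48430 - 90 = -48520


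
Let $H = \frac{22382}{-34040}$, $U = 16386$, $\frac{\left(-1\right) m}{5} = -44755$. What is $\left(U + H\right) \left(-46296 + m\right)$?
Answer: $\frac{49495082448391}{17020} \approx 2.9081 \cdot 10^{9}$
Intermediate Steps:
$m = 223775$ ($m = \left(-5\right) \left(-44755\right) = 223775$)
$H = - \frac{11191}{17020}$ ($H = 22382 \left(- \frac{1}{34040}\right) = - \frac{11191}{17020} \approx -0.65752$)
$\left(U + H\right) \left(-46296 + m\right) = \left(16386 - \frac{11191}{17020}\right) \left(-46296 + 223775\right) = \frac{278878529}{17020} \cdot 177479 = \frac{49495082448391}{17020}$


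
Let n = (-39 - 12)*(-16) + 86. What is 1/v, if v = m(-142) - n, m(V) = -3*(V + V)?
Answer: -1/50 ≈ -0.020000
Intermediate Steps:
m(V) = -6*V
n = 902 (n = -51*(-16) + 86 = 816 + 86 = 902)
v = -50 (v = -6*(-142) - 1*902 = 852 - 902 = -50)
1/v = 1/(-50) = -1/50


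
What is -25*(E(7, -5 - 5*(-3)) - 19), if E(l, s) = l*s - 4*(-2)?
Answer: -1475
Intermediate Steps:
E(l, s) = 8 + l*s (E(l, s) = l*s + 8 = 8 + l*s)
-25*(E(7, -5 - 5*(-3)) - 19) = -25*((8 + 7*(-5 - 5*(-3))) - 19) = -25*((8 + 7*(-5 + 15)) - 19) = -25*((8 + 7*10) - 19) = -25*((8 + 70) - 19) = -25*(78 - 19) = -25*59 = -1475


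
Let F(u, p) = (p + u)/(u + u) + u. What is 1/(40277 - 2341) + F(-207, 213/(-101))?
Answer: -54592286999/264375984 ≈ -206.49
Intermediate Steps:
F(u, p) = u + (p + u)/(2*u) (F(u, p) = (p + u)/((2*u)) + u = (p + u)*(1/(2*u)) + u = (p + u)/(2*u) + u = u + (p + u)/(2*u))
1/(40277 - 2341) + F(-207, 213/(-101)) = 1/(40277 - 2341) + (½ - 207 + (½)*(213/(-101))/(-207)) = 1/37936 + (½ - 207 + (½)*(213*(-1/101))*(-1/207)) = 1/37936 + (½ - 207 + (½)*(-213/101)*(-1/207)) = 1/37936 + (½ - 207 + 71/13938) = 1/37936 - 1439063/6969 = -54592286999/264375984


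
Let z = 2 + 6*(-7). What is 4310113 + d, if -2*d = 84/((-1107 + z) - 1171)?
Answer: 4995420988/1159 ≈ 4.3101e+6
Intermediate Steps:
z = -40 (z = 2 - 42 = -40)
d = 21/1159 (d = -84/(2*((-1107 - 40) - 1171)) = -84/(2*(-1147 - 1171)) = -84/(2*(-2318)) = -(-1)*84/4636 = -½*(-42/1159) = 21/1159 ≈ 0.018119)
4310113 + d = 4310113 + 21/1159 = 4995420988/1159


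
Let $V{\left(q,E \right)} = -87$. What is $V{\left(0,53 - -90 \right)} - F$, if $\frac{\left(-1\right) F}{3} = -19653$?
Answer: $-59046$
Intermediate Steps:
$F = 58959$ ($F = \left(-3\right) \left(-19653\right) = 58959$)
$V{\left(0,53 - -90 \right)} - F = -87 - 58959 = -59046$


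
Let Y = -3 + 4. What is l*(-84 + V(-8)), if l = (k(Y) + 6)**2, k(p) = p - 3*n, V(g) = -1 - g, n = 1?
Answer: -1232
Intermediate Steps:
Y = 1
k(p) = -3 + p (k(p) = p - 3*1 = p - 3 = -3 + p)
l = 16 (l = ((-3 + 1) + 6)**2 = (-2 + 6)**2 = 4**2 = 16)
l*(-84 + V(-8)) = 16*(-84 + (-1 - 1*(-8))) = 16*(-84 + (-1 + 8)) = 16*(-84 + 7) = 16*(-77) = -1232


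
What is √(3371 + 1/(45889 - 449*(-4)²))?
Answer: 2*√1262504422495/38705 ≈ 58.060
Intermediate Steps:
√(3371 + 1/(45889 - 449*(-4)²)) = √(3371 + 1/(45889 - 449*16)) = √(3371 + 1/(45889 - 7184)) = √(3371 + 1/38705) = √(130474556/38705) = 2*√1262504422495/38705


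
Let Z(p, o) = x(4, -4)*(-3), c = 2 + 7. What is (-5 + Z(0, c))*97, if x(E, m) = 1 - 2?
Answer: -194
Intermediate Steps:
x(E, m) = -1
c = 9
Z(p, o) = 3 (Z(p, o) = -1*(-3) = 3)
(-5 + Z(0, c))*97 = (-5 + 3)*97 = -2*97 = -194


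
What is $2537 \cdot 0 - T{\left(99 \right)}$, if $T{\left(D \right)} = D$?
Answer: $-99$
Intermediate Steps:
$2537 \cdot 0 - T{\left(99 \right)} = 2537 \cdot 0 - 99 = 0 - 99 = -99$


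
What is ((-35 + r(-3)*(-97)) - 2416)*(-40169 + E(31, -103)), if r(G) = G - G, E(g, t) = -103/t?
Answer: 98451768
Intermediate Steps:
r(G) = 0
((-35 + r(-3)*(-97)) - 2416)*(-40169 + E(31, -103)) = ((-35 + 0*(-97)) - 2416)*(-40169 - 103/(-103)) = ((-35 + 0) - 2416)*(-40169 - 103*(-1/103)) = (-35 - 2416)*(-40169 + 1) = -2451*(-40168) = 98451768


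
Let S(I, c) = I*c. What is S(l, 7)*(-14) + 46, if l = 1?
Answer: -52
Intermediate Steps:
S(l, 7)*(-14) + 46 = (1*7)*(-14) + 46 = 7*(-14) + 46 = -98 + 46 = -52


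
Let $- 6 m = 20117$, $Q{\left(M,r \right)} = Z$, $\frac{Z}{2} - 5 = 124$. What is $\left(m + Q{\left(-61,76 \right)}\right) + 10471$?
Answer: $\frac{44257}{6} \approx 7376.2$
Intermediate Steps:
$Z = 258$ ($Z = 10 + 2 \cdot 124 = 10 + 248 = 258$)
$Q{\left(M,r \right)} = 258$
$m = - \frac{20117}{6}$ ($m = \left(- \frac{1}{6}\right) 20117 = - \frac{20117}{6} \approx -3352.8$)
$\left(m + Q{\left(-61,76 \right)}\right) + 10471 = \left(- \frac{20117}{6} + 258\right) + 10471 = - \frac{18569}{6} + 10471 = \frac{44257}{6}$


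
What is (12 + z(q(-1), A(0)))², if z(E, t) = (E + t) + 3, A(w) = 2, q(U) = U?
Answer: 256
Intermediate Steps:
z(E, t) = 3 + E + t
(12 + z(q(-1), A(0)))² = (12 + (3 - 1 + 2))² = (12 + 4)² = 16² = 256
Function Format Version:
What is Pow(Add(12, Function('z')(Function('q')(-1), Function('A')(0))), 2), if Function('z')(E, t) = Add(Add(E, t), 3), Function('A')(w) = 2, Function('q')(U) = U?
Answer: 256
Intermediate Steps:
Function('z')(E, t) = Add(3, E, t)
Pow(Add(12, Function('z')(Function('q')(-1), Function('A')(0))), 2) = Pow(Add(12, Add(3, -1, 2)), 2) = Pow(Add(12, 4), 2) = Pow(16, 2) = 256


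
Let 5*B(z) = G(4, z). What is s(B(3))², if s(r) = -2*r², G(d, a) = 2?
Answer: 64/625 ≈ 0.10240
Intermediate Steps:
B(z) = ⅖ (B(z) = (⅕)*2 = ⅖)
s(B(3))² = (-2*(⅖)²)² = (-2*4/25)² = (-8/25)² = 64/625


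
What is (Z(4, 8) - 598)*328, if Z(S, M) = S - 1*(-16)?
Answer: -189584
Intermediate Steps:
Z(S, M) = 16 + S (Z(S, M) = S + 16 = 16 + S)
(Z(4, 8) - 598)*328 = ((16 + 4) - 598)*328 = (20 - 598)*328 = -578*328 = -189584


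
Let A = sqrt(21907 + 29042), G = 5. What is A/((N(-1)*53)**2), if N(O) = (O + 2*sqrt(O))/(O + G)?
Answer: 144*sqrt(629)/(2809*(1 - 2*I)**2) ≈ -0.15428 + 0.20571*I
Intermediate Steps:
N(O) = (O + 2*sqrt(O))/(5 + O) (N(O) = (O + 2*sqrt(O))/(O + 5) = (O + 2*sqrt(O))/(5 + O))
A = 9*sqrt(629) (A = sqrt(50949) = 9*sqrt(629) ≈ 225.72)
A/((N(-1)*53)**2) = (9*sqrt(629))/((((-1 + 2*sqrt(-1))/(5 - 1))*53)**2) = (9*sqrt(629))/((((-1 + 2*I)/4)*53)**2) = (9*sqrt(629))/(((-1/4 + I/2)*53)**2) = (9*sqrt(629))/((-53/4 + 53*I/2)**2) = (9*sqrt(629))/(-53/4 + 53*I/2)**2 = 9*sqrt(629)/(-53/4 + 53*I/2)**2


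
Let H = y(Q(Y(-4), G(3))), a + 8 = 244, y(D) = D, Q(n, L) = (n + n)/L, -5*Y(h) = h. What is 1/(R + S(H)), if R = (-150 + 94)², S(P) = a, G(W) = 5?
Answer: 1/3372 ≈ 0.00029656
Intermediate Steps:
Y(h) = -h/5
Q(n, L) = 2*n/L (Q(n, L) = (2*n)/L = 2*n/L)
a = 236 (a = -8 + 244 = 236)
H = 8/25 (H = 2*(-⅕*(-4))/5 = 2*(⅘)*(⅕) = 8/25 ≈ 0.32000)
S(P) = 236
R = 3136 (R = (-56)² = 3136)
1/(R + S(H)) = 1/(3136 + 236) = 1/3372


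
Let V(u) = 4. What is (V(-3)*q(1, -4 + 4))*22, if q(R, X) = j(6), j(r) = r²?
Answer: 3168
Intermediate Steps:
q(R, X) = 36 (q(R, X) = 6² = 36)
(V(-3)*q(1, -4 + 4))*22 = (4*36)*22 = 144*22 = 3168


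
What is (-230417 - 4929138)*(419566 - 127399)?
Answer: -1507451705685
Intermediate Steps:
(-230417 - 4929138)*(419566 - 127399) = -5159555*292167 = -1507451705685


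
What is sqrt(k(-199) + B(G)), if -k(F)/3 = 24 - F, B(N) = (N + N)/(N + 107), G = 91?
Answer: 2*I*sqrt(181885)/33 ≈ 25.847*I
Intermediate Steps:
B(N) = 2*N/(107 + N) (B(N) = (2*N)/(107 + N) = 2*N/(107 + N))
k(F) = -72 + 3*F (k(F) = -3*(24 - F) = -72 + 3*F)
sqrt(k(-199) + B(G)) = sqrt((-72 + 3*(-199)) + 2*91/(107 + 91)) = sqrt((-72 - 597) + 2*91/198) = sqrt(-669 + 2*91*(1/198)) = sqrt(-669 + 91/99) = sqrt(-66140/99) = 2*I*sqrt(181885)/33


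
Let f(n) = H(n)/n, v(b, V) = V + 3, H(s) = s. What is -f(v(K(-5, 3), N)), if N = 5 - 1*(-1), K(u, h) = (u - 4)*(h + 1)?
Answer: -1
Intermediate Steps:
K(u, h) = (1 + h)*(-4 + u) (K(u, h) = (-4 + u)*(1 + h) = (1 + h)*(-4 + u))
N = 6 (N = 5 + 1 = 6)
v(b, V) = 3 + V
f(n) = 1 (f(n) = n/n = 1)
-f(v(K(-5, 3), N)) = -1*1 = -1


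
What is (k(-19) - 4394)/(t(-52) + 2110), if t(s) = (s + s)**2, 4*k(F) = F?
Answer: -765/2248 ≈ -0.34030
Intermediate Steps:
k(F) = F/4
t(s) = 4*s**2 (t(s) = (2*s)**2 = 4*s**2)
(k(-19) - 4394)/(t(-52) + 2110) = ((1/4)*(-19) - 4394)/(4*(-52)**2 + 2110) = (-19/4 - 4394)/(4*2704 + 2110) = -17595/(4*(10816 + 2110)) = -17595/4/12926 = -17595/4*1/12926 = -765/2248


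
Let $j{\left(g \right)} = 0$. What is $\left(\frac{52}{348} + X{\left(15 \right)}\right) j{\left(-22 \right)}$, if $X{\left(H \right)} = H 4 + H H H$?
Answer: $0$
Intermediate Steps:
$X{\left(H \right)} = H^{3} + 4 H$ ($X{\left(H \right)} = 4 H + H^{2} H = 4 H + H^{3} = H^{3} + 4 H$)
$\left(\frac{52}{348} + X{\left(15 \right)}\right) j{\left(-22 \right)} = \left(\frac{52}{348} + 15 \left(4 + 15^{2}\right)\right) 0 = \left(52 \cdot \frac{1}{348} + 15 \left(4 + 225\right)\right) 0 = \left(\frac{13}{87} + 15 \cdot 229\right) 0 = \left(\frac{13}{87} + 3435\right) 0 = \frac{298858}{87} \cdot 0 = 0$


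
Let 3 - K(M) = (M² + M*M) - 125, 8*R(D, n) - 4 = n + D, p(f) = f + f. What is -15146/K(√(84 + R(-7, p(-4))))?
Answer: 60584/149 ≈ 406.60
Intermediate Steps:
p(f) = 2*f
R(D, n) = ½ + D/8 + n/8 (R(D, n) = ½ + (n + D)/8 = ½ + (D + n)/8 = ½ + (D/8 + n/8) = ½ + D/8 + n/8)
K(M) = 128 - 2*M² (K(M) = 3 - ((M² + M*M) - 125) = 3 - ((M² + M²) - 125) = 3 - (2*M² - 125) = 3 - (-125 + 2*M²) = 3 + (125 - 2*M²) = 128 - 2*M²)
-15146/K(√(84 + R(-7, p(-4)))) = -15146/(128 - (669/4 + (¼)*2*(-4))) = -15146/(128 - 2*(√(84 + (½ - 7/8 + (⅛)*(-8))))²) = -15146/(128 - 2*(√(84 + (½ - 7/8 - 1)))²) = -15146/(128 - 2*(√(84 - 11/8))²) = -15146/(128 - 2*(√(661/8))²) = -15146/(128 - 2*(√1322/4)²) = -15146/(128 - 2*661/8) = -15146/(128 - 661/4) = -15146/(-149/4) = -15146*(-4/149) = 60584/149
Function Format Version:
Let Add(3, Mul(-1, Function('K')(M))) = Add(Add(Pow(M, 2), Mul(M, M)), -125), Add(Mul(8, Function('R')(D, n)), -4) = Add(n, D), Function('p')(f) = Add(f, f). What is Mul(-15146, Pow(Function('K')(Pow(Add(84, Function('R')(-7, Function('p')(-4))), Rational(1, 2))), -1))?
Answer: Rational(60584, 149) ≈ 406.60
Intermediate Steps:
Function('p')(f) = Mul(2, f)
Function('R')(D, n) = Add(Rational(1, 2), Mul(Rational(1, 8), D), Mul(Rational(1, 8), n)) (Function('R')(D, n) = Add(Rational(1, 2), Mul(Rational(1, 8), Add(n, D))) = Add(Rational(1, 2), Mul(Rational(1, 8), Add(D, n))) = Add(Rational(1, 2), Add(Mul(Rational(1, 8), D), Mul(Rational(1, 8), n))) = Add(Rational(1, 2), Mul(Rational(1, 8), D), Mul(Rational(1, 8), n)))
Function('K')(M) = Add(128, Mul(-2, Pow(M, 2))) (Function('K')(M) = Add(3, Mul(-1, Add(Add(Pow(M, 2), Mul(M, M)), -125))) = Add(3, Mul(-1, Add(Add(Pow(M, 2), Pow(M, 2)), -125))) = Add(3, Mul(-1, Add(Mul(2, Pow(M, 2)), -125))) = Add(3, Mul(-1, Add(-125, Mul(2, Pow(M, 2))))) = Add(3, Add(125, Mul(-2, Pow(M, 2)))) = Add(128, Mul(-2, Pow(M, 2))))
Mul(-15146, Pow(Function('K')(Pow(Add(84, Function('R')(-7, Function('p')(-4))), Rational(1, 2))), -1)) = Mul(-15146, Pow(Add(128, Mul(-2, Pow(Pow(Add(84, Add(Rational(1, 2), Mul(Rational(1, 8), -7), Mul(Rational(1, 8), Mul(2, -4)))), Rational(1, 2)), 2))), -1)) = Mul(-15146, Pow(Add(128, Mul(-2, Pow(Pow(Add(84, Add(Rational(1, 2), Rational(-7, 8), Mul(Rational(1, 8), -8))), Rational(1, 2)), 2))), -1)) = Mul(-15146, Pow(Add(128, Mul(-2, Pow(Pow(Add(84, Add(Rational(1, 2), Rational(-7, 8), -1)), Rational(1, 2)), 2))), -1)) = Mul(-15146, Pow(Add(128, Mul(-2, Pow(Pow(Add(84, Rational(-11, 8)), Rational(1, 2)), 2))), -1)) = Mul(-15146, Pow(Add(128, Mul(-2, Pow(Pow(Rational(661, 8), Rational(1, 2)), 2))), -1)) = Mul(-15146, Pow(Add(128, Mul(-2, Pow(Mul(Rational(1, 4), Pow(1322, Rational(1, 2))), 2))), -1)) = Mul(-15146, Pow(Add(128, Mul(-2, Rational(661, 8))), -1)) = Mul(-15146, Pow(Add(128, Rational(-661, 4)), -1)) = Mul(-15146, Pow(Rational(-149, 4), -1)) = Mul(-15146, Rational(-4, 149)) = Rational(60584, 149)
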